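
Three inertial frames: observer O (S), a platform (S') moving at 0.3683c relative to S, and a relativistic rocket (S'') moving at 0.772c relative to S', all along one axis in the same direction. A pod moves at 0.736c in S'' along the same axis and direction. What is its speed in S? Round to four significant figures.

0.9821c

First combine the pod and relativistic rocket (S''→S'): u₁ = (0.736 + 0.772)/(1 + 0.736×0.772) = 1.508/1.568192 = 0.96162.
Then combine with the platform (S'→S): u = (0.96162 + 0.3683)/(1 + 0.96162×0.3683) = 1.32992/1.354164646 = 0.9821.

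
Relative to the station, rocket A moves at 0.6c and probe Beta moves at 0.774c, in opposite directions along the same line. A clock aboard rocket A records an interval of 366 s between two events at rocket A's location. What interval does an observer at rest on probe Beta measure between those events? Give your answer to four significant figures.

1058 s

The velocity of rocket A relative to probe Beta is (0.6 + 0.774)c / (1 + 0.6×0.774) = 0.93827c; relative speed 0.93827c.
γ for this relative speed: γ = 1/√(1 − 0.880351) = 2.891.
Rocket A's interval is proper; time dilation gives Δt_B = γΔτ = 2.891 × 366 s = 1058 s.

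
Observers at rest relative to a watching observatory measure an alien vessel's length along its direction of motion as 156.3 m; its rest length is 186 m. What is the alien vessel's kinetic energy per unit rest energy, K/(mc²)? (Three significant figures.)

0.190

Length contraction gives γ = L₀/L = 186/156.3 = 1.19002.
Since K = (γ−1)mc², K/(mc²) = 1.19002 − 1 = 0.190.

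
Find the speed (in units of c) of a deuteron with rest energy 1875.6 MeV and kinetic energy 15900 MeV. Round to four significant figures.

0.9944c

K = (γ−1)mc², so γ = 1 + 15900/1875.6 = 9.4773.
Then v/c = √(1 − γ⁻²) = √(1 − 0.0111335) = √0.9888665 = 0.9944.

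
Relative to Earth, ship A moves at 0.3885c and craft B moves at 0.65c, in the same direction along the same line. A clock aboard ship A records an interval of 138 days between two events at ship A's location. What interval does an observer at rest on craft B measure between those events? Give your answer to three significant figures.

147 days

Speed of ship A in craft B's frame: u = (v_A − v_B)/(1 − v_A v_B/c²) = (0.3885 − 0.65)/(1 − 0.3885×0.65) = −0.2615/0.747475 = −0.34984; |u| = 0.34984c.
At |u| = 0.34984c, γ = (1 − 0.122388)^(−1/2) = 1.0675.
Ship A's interval is proper; time dilation gives Δt_B = γΔτ = 1.0675 × 138 days = 147 days.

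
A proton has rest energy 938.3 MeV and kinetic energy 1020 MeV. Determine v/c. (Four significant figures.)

0.8777

γ = 1 + K/(mc²) = 1 + 1020/938.3 = 2.0871.
β = √(1 − 1/γ²) = √(1 − 0.229569) = √0.770431 = 0.8777.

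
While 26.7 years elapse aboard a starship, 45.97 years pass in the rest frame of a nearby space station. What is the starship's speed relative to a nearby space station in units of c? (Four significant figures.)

0.8140c

γ = Δt/Δτ = 45.97/26.7 = 1.7217.
β = √(1 − 1/γ²) = √(1 − 0.337353) = √0.662647 = 0.8140.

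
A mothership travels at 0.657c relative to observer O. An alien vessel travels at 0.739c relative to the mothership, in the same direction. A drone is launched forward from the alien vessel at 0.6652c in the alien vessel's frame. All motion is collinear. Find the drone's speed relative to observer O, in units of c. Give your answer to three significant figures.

0.988c

First combine the drone and alien vessel (S''→S'): u₁ = (0.6652 + 0.739)/(1 + 0.6652×0.739) = 1.4042/1.4915828 = 0.94142.
Then combine with the mothership (S'→S): u = (0.94142 + 0.657)/(1 + 0.94142×0.657) = 1.59842/1.61851294 = 0.98759.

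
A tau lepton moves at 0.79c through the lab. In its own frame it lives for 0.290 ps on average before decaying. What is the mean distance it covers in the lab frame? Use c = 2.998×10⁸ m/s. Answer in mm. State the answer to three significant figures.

0.112 mm

With β = 0.79, γ = 1/√(1 − 0.79²) = 1/√0.3759 = 1.631.
Lab-frame lifetime: Δt = γτ = 1.631 × 0.290 ps = 0.47299 ps.
Distance: d = vΔt = 0.79 × 2.998×10⁸ m/s × 4.7299×10^-13 s = 1.12×10^-4 m = 0.112 mm.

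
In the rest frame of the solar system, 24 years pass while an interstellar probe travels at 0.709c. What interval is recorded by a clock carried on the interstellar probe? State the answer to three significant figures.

16.9 years

With β = 0.709, γ = 1/√(1 − 0.709²) = 1/√0.497319 = 1.418.
The interstellar probe's clock runs slow as seen from the solar system, so Δτ = Δt/γ = 24/1.418 = 16.9 years.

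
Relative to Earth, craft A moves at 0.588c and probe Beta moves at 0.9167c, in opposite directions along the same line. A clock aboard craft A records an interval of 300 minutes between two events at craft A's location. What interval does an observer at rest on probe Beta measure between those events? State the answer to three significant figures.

1430 minutes

Transform craft A's velocity into probe Beta's frame: (0.588 + 0.9167)/(1 + 0.588·0.9167) = 1.5047/1.5390196, so the relative speed is 0.9777c.
At |u| = 0.9777c, γ = (1 − 0.955897)^(−1/2) = 4.7617.
Craft A's interval is proper; time dilation gives Δt_B = γΔτ = 4.7617 × 300 minutes = 1430 minutes.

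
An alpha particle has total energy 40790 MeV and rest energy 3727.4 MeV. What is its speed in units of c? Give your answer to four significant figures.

0.9958c

γ = E/(mc²) = 40790/3727.4 = 10.943.
β = √(1 − 1/γ²) = √(1 − 0.00835078) = √0.99164922 = 0.9958.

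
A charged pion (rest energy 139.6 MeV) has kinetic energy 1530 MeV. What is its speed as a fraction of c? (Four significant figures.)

0.9965c

γ = 1 + K/(mc²) = 1 + 1530/139.6 = 11.96.
β = √(1 − 1/γ²) = √(1 − 0.00699097) = √0.99300903 = 0.9965.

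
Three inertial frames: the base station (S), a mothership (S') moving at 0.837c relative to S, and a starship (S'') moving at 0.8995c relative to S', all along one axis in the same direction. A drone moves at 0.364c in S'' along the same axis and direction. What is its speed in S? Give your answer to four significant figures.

Compose velocities in two stages. Stage 1 (into S'): u₁ = (0.364+0.8995)/(1+0.364×0.8995) = 0.95185.
Stage 2 (into S): u = (0.95185+0.837)/(1+0.95185×0.837) = 0.99563, so the speed is 0.9956c.

0.9956c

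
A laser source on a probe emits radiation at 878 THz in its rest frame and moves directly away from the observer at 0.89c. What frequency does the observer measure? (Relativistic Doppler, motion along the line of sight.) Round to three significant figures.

Relativistic Doppler (source moving away): f_obs = f_src · √((1−β)/(1+β)).
With β = 0.89: factor = √(0.11/1.89) = 0.24125.
f_obs = 878 × 0.24125 = 212 THz.

212 THz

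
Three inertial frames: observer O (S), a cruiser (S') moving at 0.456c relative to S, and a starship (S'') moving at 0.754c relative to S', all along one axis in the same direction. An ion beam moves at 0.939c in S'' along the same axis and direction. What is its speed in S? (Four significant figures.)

0.9967c

Compose velocities in two stages. Stage 1 (into S'): u₁ = (0.939+0.754)/(1+0.939×0.754) = 0.99121.
Stage 2 (into S): u = (0.99121+0.456)/(1+0.99121×0.456) = 0.99671, so the speed is 0.9967c.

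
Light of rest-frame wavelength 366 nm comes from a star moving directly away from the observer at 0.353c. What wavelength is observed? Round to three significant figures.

Relativistic Doppler for wavelength: λ_obs = λ_src · √((1+β)/(1−β)).
With β = 0.353: factor = √(1.353/0.647) = 1.4461.
λ_obs = 366 × 1.4461 = 529 nm.

529 nm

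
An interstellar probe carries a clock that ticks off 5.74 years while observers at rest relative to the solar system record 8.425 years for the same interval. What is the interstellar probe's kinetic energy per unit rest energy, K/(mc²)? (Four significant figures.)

From Δt = γΔτ: γ = 8.425/5.74 = 1.46777.
Since K = (γ−1)mc², K/(mc²) = 1.46777 − 1 = 0.4678.

0.4678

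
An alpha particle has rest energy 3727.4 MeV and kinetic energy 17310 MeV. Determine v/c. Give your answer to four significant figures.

0.9842

γ = 1 + K/(mc²) = 1 + 17310/3727.4 = 5.644.
β = √(1 − 1/γ²) = √(1 − 0.0313925) = √0.9686075 = 0.9842.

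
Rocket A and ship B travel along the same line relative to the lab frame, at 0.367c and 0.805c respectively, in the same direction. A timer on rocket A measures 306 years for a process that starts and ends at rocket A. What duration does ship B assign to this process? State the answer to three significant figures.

Speed of rocket A in ship B's frame: u = (v_A − v_B)/(1 − v_A v_B/c²) = (0.367 − 0.805)/(1 − 0.367×0.805) = −0.438/0.704565 = −0.62166; |u| = 0.62166c.
γ for this relative speed: γ = 1/√(1 − 0.386461) = 1.2767.
The clock on rocket A records proper time, so ship B measures Δt = γΔτ = 1.2767 × 306 = 391 years.

391 years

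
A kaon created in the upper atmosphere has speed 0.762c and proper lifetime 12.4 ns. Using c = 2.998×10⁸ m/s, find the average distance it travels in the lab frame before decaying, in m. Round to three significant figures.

γ = 1/√(1 − β²) = 1/√(1 − 0.580644) = 1/√0.419356 = 1/0.647577 = 1.5442.
Lab-frame lifetime: Δt = γτ = 1.5442 × 12.4 ns = 19.148 ns.
Distance: d = vΔt = 0.762 × 2.998×10⁸ m/s × 1.9148×10^-8 s = 4.37 m.

4.37 m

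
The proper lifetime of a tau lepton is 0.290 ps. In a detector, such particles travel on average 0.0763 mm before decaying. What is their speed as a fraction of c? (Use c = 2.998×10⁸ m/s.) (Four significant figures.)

0.6596c

d = βγcτ ⇒ βγ = d/(cτ) = 7.630×10^-5 m / (8.6942×10^-5 m) = 0.8776.
β = (βγ)/√(1+(βγ)²) = 0.8776/√1.770182 = 0.6596.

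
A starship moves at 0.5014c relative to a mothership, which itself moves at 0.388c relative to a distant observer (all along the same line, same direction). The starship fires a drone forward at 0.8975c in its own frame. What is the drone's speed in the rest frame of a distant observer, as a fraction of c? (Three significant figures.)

0.984c

First combine the drone and starship (S''→S'): u₁ = (0.8975 + 0.5014)/(1 + 0.8975×0.5014) = 1.3989/1.4500065 = 0.96475.
Then combine with the mothership (S'→S): u = (0.96475 + 0.388)/(1 + 0.96475×0.388) = 1.35275/1.374323 = 0.9843.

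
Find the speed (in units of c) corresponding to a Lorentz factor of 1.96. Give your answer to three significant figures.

β = √(1 − 1/γ²) = √(1 − 1/3.8416) = √0.739692 = 0.860.

0.860c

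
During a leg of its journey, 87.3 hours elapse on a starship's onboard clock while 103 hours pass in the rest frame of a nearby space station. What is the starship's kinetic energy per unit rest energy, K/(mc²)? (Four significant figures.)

From Δt = γΔτ: γ = 103/87.3 = 1.17984.
Since K = (γ−1)mc², K/(mc²) = 1.17984 − 1 = 0.1798.

0.1798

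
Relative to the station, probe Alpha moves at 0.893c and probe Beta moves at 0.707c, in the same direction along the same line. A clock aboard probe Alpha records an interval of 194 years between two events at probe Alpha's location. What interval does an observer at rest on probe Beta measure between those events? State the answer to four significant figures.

Transform probe Alpha's velocity into probe Beta's frame: (0.893 − 0.707)/(1 − 0.893·0.707) = 0.186/0.368649, so the relative speed is 0.50454c.
γ for this relative speed: γ = 1/√(1 − 0.254561) = 1.1582.
Probe Alpha's interval is proper; time dilation gives Δt_B = γΔτ = 1.1582 × 194 years = 224.7 years.

224.7 years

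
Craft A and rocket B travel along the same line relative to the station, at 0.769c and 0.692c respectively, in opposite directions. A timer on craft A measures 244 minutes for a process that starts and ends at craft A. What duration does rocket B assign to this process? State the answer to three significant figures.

Transform craft A's velocity into rocket B's frame: (0.769 + 0.692)/(1 + 0.769·0.692) = 1.461/1.532148, so the relative speed is 0.95356c.
γ for this relative speed: γ = 1/√(1 − 0.909277) = 3.32.
Craft A's interval is proper; time dilation gives Δt_B = γΔτ = 3.32 × 244 minutes = 810 minutes.

810 minutes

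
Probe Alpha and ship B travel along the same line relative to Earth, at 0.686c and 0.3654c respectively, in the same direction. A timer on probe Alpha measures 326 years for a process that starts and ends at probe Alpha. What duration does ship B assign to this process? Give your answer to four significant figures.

Speed of probe Alpha in ship B's frame: u = (v_A − v_B)/(1 − v_A v_B/c²) = (0.686 − 0.3654)/(1 − 0.686×0.3654) = 0.3206/0.7493356 = 0.42785; |u| = 0.42785c.
γ for this relative speed: γ = 1/√(1 − 0.183056) = 1.1064.
Probe Alpha's interval is proper; time dilation gives Δt_B = γΔτ = 1.1064 × 326 years = 360.7 years.

360.7 years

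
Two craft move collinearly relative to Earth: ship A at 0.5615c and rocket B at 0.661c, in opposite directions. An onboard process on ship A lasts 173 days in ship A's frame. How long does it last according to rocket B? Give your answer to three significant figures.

Transform ship A's velocity into rocket B's frame: (0.5615 + 0.661)/(1 + 0.5615·0.661) = 1.2225/1.3711515, so the relative speed is 0.89159c.
At |u| = 0.89159c, γ = (1 − 0.794933)^(−1/2) = 2.2083.
Ship A's interval is proper; time dilation gives Δt_B = γΔτ = 2.2083 × 173 days = 382 days.

382 days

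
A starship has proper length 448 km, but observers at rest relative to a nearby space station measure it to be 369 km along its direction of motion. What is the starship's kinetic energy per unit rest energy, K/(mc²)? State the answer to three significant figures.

0.214

From L = L₀/γ: γ = 448/369 = 1.21409.
Since K = (γ−1)mc², K/(mc²) = 1.21409 − 1 = 0.214.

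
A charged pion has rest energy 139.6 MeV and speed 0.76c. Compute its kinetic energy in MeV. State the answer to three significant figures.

75.2 MeV

With β = 0.76, γ = 1/√(1 − 0.76²) = 1/√0.4224 = 1.53864.
Kinetic energy: K = (γ − 1)mc² = (1.53864 − 1) × 139.6 MeV = 0.53864 × 139.6 = 75.2 MeV.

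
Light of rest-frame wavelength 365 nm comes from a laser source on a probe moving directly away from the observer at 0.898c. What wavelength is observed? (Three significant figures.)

1570 nm

Relativistic Doppler for wavelength: λ_obs = λ_src · √((1+β)/(1−β)).
With β = 0.898: factor = √(1.898/0.102) = 4.3137.
λ_obs = 365 × 4.3137 = 1570 nm.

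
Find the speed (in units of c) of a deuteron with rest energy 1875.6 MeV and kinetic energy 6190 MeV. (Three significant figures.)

0.973c

γ = 1 + K/(mc²) = 1 + 6190/1875.6 = 4.3003.
β = √(1 − 1/γ²) = √(1 − 0.0540757) = √0.9459243 = 0.973.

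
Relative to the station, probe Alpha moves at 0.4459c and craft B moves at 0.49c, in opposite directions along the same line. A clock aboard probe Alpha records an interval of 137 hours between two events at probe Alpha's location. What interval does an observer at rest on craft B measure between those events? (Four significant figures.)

213.9 hours

Speed of probe Alpha in craft B's frame: u = (v_A + v_B)/(1 + v_A v_B/c²) = (0.4459 + 0.49)/(1 + 0.4459×0.49) = 0.9359/1.218491 = 0.76808; |u| = 0.76808c.
γ for this relative speed: γ = 1/√(1 − 0.589947) = 1.5616.
Probe Alpha's interval is proper; time dilation gives Δt_B = γΔτ = 1.5616 × 137 hours = 213.9 hours.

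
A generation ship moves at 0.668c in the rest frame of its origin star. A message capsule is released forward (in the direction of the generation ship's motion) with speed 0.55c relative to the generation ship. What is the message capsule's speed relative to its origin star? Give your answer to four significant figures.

0.8907c

Relativistic velocity addition: u = (u' + v)/(1 + u'v/c²), with u' = 0.55c and v = 0.668c.
Numerator: 0.55 + 0.668 = 1.218. Denominator: 1 + (0.55)(0.668) = 1.3674.
u = 1.218/1.3674 = 0.89074, so the speed is 0.8907c.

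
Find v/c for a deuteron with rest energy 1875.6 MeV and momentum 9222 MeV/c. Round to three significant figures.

0.980

βγ = pc/(mc²) = 9222/1875.6 = 4.9168.
Since γ² = 1 + (βγ)² = 25.1749, γ = √25.1749 = 5.01746, and β = (βγ)/γ = 4.9168/5.01746 = 0.980.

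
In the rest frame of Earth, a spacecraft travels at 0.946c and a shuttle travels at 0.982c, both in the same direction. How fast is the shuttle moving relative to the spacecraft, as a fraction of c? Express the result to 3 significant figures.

0.507c

Transform to the spacecraft's frame: u' = (u − v)/(1 − uv/c²).
u' = (0.982 − 0.946)/(1 − 0.982×0.946) = 0.036/0.071028 = 0.50684.
Speed in the spacecraft's frame: 0.507c (in the same direction).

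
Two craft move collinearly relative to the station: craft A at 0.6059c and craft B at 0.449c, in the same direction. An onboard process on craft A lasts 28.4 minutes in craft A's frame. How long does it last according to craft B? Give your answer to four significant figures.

Speed of craft A in craft B's frame: u = (v_A − v_B)/(1 − v_A v_B/c²) = (0.6059 − 0.449)/(1 − 0.6059×0.449) = 0.1569/0.7279509 = 0.21554; |u| = 0.21554c.
γ for this relative speed: γ = 1/√(1 − 0.0464575) = 1.0241.
The clock on craft A records proper time, so craft B measures Δt = γΔτ = 1.0241 × 28.4 = 29.08 minutes.

29.08 minutes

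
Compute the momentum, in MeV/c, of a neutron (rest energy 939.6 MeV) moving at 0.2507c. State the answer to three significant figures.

Lorentz factor: γ = (1 − 0.06285049)^(−1/2) = 1.033.
Momentum: p = γβ·mc = 1.033 × 0.2507 × 939.6 MeV/c = 243 MeV/c.

243 MeV/c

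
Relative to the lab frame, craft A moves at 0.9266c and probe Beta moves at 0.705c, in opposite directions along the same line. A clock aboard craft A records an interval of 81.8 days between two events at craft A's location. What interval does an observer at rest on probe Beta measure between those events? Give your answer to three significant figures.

507 days

Transform craft A's velocity into probe Beta's frame: (0.9266 + 0.705)/(1 + 0.9266·0.705) = 1.6316/1.653253, so the relative speed is 0.9869c.
γ for this relative speed: γ = 1/√(1 − 0.973972) = 6.1984.
Craft A's interval is proper; time dilation gives Δt_B = γΔτ = 6.1984 × 81.8 days = 507 days.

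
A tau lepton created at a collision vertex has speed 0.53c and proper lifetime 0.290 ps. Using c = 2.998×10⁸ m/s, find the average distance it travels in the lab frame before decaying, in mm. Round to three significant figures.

0.0543 mm

γ = 1/√(1 − β²) = 1/√(1 − 0.2809) = 1/√0.7191 = 1/0.847998 = 1.1792.
Lab-frame lifetime: Δt = γτ = 1.1792 × 0.290 ps = 0.34197 ps.
Distance: d = vΔt = 0.53 × 2.998×10⁸ m/s × 3.4197×10^-13 s = 5.43×10^-5 m = 0.0543 mm.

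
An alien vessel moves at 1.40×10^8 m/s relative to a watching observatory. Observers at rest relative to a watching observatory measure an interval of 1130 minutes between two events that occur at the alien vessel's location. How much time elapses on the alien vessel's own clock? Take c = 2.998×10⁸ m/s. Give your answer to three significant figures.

β = v/c = (1.40×10^8 m/s)/(2.998×10⁸ m/s) = 0.466978.
β² = 0.2180685, so γ = 1/√0.7819315 = 1.1309.
The alien vessel's clock runs slow as seen from a watching observatory, so Δτ = Δt/γ = 1130/1.1309 = 999 minutes.

999 minutes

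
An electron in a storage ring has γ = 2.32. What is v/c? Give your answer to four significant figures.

β = √(1 − 1/γ²) = √(1 − 1/5.3824) = √0.814209 = 0.9023.

0.9023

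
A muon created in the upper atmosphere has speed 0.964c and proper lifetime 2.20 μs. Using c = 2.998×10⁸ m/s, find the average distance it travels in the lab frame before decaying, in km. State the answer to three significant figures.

2.39 km

γ = 1/√(1 − β²) = 1/√(1 − 0.929296) = 1/√0.070704 = 1/0.265902 = 3.7608.
Lab-frame lifetime: Δt = γτ = 3.7608 × 2.20 μs = 8.2738 μs.
Distance: d = vΔt = 0.964 × 2.998×10⁸ m/s × 8.2738×10^-6 s = 2390 m = 2.39 km.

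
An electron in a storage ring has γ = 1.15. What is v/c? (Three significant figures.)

β = √(1 − 1/γ²) = √(1 − 1/1.3225) = √0.243856 = 0.494.

0.494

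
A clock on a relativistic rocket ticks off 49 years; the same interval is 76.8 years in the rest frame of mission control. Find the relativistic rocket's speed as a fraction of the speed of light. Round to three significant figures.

γ = Δt/Δτ = 76.8/49 = 1.5673.
β = √(1 − 1/γ²) = √(1 − 0.407095) = √0.592905 = 0.770.

0.770c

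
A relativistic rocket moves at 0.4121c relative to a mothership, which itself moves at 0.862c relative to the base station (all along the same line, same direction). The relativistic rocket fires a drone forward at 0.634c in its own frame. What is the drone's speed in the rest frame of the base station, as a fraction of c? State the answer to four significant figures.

Compose velocities in two stages. Stage 1 (into S'): u₁ = (0.634+0.4121)/(1+0.634×0.4121) = 0.8294.
Stage 2 (into S): u = (0.8294+0.862)/(1+0.8294×0.862) = 0.98627, so the speed is 0.9863c.

0.9863c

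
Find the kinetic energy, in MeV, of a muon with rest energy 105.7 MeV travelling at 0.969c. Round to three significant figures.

β² = 0.938961, so γ = 1/√0.061039 = 4.0476.
Kinetic energy: K = (γ − 1)mc² = (4.0476 − 1) × 105.7 MeV = 3.0476 × 105.7 = 322 MeV.

322 MeV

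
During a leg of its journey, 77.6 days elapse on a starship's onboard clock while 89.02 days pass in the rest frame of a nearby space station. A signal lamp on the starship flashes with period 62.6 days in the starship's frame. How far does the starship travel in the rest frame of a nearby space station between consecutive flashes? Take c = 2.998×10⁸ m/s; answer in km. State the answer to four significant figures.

From Δt = γΔτ: γ = 89.02/77.6 = 1.14716.
β = √(1 − 1/γ²) = 0.49001. Lab-frame period = γτ = 1.14716×62.6 days = 71.812 days. Distance = βc × γτ = 0.49001 × 2.998×10⁸ m/s × 6204556.8 s = 9.1148×10^14 m = 9.115×10^11 km.

9.115×10^11 km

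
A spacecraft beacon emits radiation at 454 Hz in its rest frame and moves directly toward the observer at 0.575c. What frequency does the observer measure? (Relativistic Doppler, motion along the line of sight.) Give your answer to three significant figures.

Relativistic Doppler (source moving toward): f_obs = f_src · √((1+β)/(1−β)).
With β = 0.575: factor = √(1.575/0.425) = 1.9251.
f_obs = 454 × 1.9251 = 874 Hz.

874 Hz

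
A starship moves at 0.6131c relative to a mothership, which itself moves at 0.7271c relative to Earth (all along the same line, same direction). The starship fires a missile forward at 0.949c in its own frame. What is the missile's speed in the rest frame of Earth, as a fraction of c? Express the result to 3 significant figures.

0.998c

Compose velocities in two stages. Stage 1 (into S'): u₁ = (0.949+0.6131)/(1+0.949×0.6131) = 0.98753.
Stage 2 (into S): u = (0.98753+0.7271)/(1+0.98753×0.7271) = 0.99802, so the speed is 0.998c.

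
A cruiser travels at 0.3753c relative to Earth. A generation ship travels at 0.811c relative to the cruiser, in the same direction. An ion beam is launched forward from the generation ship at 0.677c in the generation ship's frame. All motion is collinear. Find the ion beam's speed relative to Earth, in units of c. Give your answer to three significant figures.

First combine the ion beam and generation ship (S''→S'): u₁ = (0.677 + 0.811)/(1 + 0.677×0.811) = 1.488/1.549047 = 0.96059.
Then combine with the cruiser (S'→S): u = (0.96059 + 0.3753)/(1 + 0.96059×0.3753) = 1.33589/1.360509427 = 0.9819.

0.982c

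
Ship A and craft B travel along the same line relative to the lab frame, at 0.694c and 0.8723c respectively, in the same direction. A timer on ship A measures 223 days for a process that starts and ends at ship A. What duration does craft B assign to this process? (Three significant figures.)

250 days

Transform ship A's velocity into craft B's frame: (0.694 − 0.8723)/(1 − 0.694·0.8723) = −0.1783/0.3946238, so the relative speed is 0.45182c.
γ for this relative speed: γ = 1/√(1 − 0.204141) = 1.1209.
Ship A's interval is proper; time dilation gives Δt_B = γΔτ = 1.1209 × 223 days = 250 days.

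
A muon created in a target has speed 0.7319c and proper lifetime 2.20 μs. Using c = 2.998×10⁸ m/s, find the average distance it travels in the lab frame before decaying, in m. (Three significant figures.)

γ = 1/√(1 − β²) = 1/√(1 − 0.53567761) = 1/√0.46432239 = 1/0.681412 = 1.4675.
Lab-frame lifetime: Δt = γτ = 1.4675 × 2.20 μs = 3.2285 μs.
Distance: d = vΔt = 0.7319 × 2.998×10⁸ m/s × 3.2285×10^-6 s = 708 m.

708 m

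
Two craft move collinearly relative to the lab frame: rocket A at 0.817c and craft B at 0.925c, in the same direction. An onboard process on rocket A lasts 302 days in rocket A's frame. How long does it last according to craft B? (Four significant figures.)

336.7 days

Transform rocket A's velocity into craft B's frame: (0.817 − 0.925)/(1 − 0.817·0.925) = −0.108/0.244275, so the relative speed is 0.44212c.
At |u| = 0.44212c, γ = (1 − 0.19547)^(−1/2) = 1.1149.
Rocket A's interval is proper; time dilation gives Δt_B = γΔτ = 1.1149 × 302 days = 336.7 days.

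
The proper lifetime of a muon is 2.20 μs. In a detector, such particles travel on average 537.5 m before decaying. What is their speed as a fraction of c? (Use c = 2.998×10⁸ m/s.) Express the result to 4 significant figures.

d = βγcτ ⇒ βγ = d/(cτ) = 537.5 m / (659.56 m) = 0.81494.
β = (βγ)/√(1+(βγ)²) = 0.81494/√1.664127 = 0.6317.

0.6317c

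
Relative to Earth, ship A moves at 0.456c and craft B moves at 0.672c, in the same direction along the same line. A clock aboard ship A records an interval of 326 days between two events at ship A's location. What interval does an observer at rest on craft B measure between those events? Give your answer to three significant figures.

343 days

Transform ship A's velocity into craft B's frame: (0.456 − 0.672)/(1 − 0.456·0.672) = −0.216/0.693568, so the relative speed is 0.31143c.
At |u| = 0.31143c, γ = (1 − 0.0969886)^(−1/2) = 1.0523.
Ship A's interval is proper; time dilation gives Δt_B = γΔτ = 1.0523 × 326 days = 343 days.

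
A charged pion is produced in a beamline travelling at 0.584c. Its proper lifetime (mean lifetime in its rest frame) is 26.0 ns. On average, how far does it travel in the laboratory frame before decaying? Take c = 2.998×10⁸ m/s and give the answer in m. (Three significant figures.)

5.61 m

γ = 1/√(1 − β²) = 1/√(1 − 0.341056) = 1/√0.658944 = 1/0.811754 = 1.2319.
Lab-frame lifetime: Δt = γτ = 1.2319 × 26.0 ns = 32.029 ns.
Distance: d = vΔt = 0.584 × 2.998×10⁸ m/s × 3.2029×10^-8 s = 5.61 m.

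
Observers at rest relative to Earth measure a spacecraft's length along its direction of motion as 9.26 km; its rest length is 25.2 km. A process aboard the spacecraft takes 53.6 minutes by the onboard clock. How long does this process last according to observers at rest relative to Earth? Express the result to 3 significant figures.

146 minutes

From L = L₀/γ: γ = 25.2/9.26 = 2.72138.
Δt = γΔτ = 2.72138 × 53.6 = 146 minutes.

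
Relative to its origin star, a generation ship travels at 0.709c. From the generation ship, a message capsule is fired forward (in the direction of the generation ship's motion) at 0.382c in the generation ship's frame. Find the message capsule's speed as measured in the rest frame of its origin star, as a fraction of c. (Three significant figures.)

Relativistic velocity addition: u = (u' + v)/(1 + u'v/c²), with u' = 0.382c and v = 0.709c.
Numerator: 0.382 + 0.709 = 1.091. Denominator: 1 + (0.382)(0.709) = 1.270838.
u = 1.091/1.270838 = 0.85849, so the speed is 0.858c.

0.858c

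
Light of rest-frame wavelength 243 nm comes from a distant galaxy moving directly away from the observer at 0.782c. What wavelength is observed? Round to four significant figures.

694.8 nm

Relativistic Doppler for wavelength: λ_obs = λ_src · √((1+β)/(1−β)).
With β = 0.782: factor = √(1.782/0.218) = 2.8591.
λ_obs = 243 × 2.8591 = 694.8 nm.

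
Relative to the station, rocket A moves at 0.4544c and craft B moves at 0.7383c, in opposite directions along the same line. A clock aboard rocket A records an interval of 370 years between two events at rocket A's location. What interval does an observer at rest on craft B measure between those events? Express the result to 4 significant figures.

The velocity of rocket A relative to craft B is (0.4544 + 0.7383)c / (1 + 0.4544×0.7383) = 0.89308c; relative speed 0.89308c.
At |u| = 0.89308c, γ = (1 − 0.797592)^(−1/2) = 2.2227.
Rocket A's interval is proper; time dilation gives Δt_B = γΔτ = 2.2227 × 370 years = 822.4 years.

822.4 years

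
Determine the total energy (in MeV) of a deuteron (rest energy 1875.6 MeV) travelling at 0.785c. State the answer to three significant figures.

3030 MeV

γ = 1/√(1 − β²) = 1/√(1 − 0.616225) = 1/√0.383775 = 1/0.619496 = 1.6142.
Total energy: E = γmc² = 1.6142 × 1875.6 MeV = 3030 MeV.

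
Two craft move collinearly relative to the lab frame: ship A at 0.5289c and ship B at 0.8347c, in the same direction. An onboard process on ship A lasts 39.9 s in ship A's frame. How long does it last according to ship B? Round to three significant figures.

The velocity of ship A relative to ship B is (0.5289 − 0.8347)c / (1 − 0.5289×0.8347) = −0.54751c; relative speed 0.54751c.
At |u| = 0.54751c, γ = (1 − 0.299767)^(−1/2) = 1.195.
The clock on ship A records proper time, so ship B measures Δt = γΔτ = 1.195 × 39.9 = 47.7 s.

47.7 s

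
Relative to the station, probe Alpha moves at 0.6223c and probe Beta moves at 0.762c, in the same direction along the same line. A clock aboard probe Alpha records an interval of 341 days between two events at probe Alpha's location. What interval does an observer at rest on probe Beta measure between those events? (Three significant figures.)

The velocity of probe Alpha relative to probe Beta is (0.6223 − 0.762)c / (1 − 0.6223×0.762) = −0.26569c; relative speed 0.26569c.
At |u| = 0.26569c, γ = (1 − 0.0705912)^(−1/2) = 1.0373.
Probe Alpha's interval is proper; time dilation gives Δt_B = γΔτ = 1.0373 × 341 days = 354 days.

354 days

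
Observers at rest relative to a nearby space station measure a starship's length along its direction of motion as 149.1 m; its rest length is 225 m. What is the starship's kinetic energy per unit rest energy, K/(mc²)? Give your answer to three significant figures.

0.509

From L = L₀/γ: γ = 225/149.1 = 1.50905.
K/(mc²) = γ − 1 = 1.50905 − 1 = 0.509.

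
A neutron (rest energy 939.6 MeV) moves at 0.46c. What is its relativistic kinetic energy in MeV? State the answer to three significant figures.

119 MeV

β² = 0.2116, so γ = 1/√0.7884 = 1.12623.
Kinetic energy: K = (γ − 1)mc² = (1.12623 − 1) × 939.6 MeV = 0.12623 × 939.6 = 119 MeV.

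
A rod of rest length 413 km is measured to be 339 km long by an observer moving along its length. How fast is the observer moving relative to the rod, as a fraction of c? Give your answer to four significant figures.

0.5712c

Length contraction gives γ = L₀/L = 413/339 = 1.2183.
β = √(1 − 1/γ²) = √0.326261 = 0.5712.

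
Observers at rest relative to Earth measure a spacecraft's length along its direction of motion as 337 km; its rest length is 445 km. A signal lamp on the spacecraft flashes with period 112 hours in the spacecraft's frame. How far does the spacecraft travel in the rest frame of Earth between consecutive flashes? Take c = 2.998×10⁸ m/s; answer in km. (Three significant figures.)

γ = L₀/L = 445/337 = 1.32047.
β = √(1 − 1/γ²) = 0.65306. Lab-frame period = γτ = 1.32047×112 hours = 147.89 hours. Distance = βc × γτ = 0.65306 × 2.998×10⁸ m/s × 532404 s = 1.0424×10^14 m = 1.04×10^11 km.

1.04×10^11 km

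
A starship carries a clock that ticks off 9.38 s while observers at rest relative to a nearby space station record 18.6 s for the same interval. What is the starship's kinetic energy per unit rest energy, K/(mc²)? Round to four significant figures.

From Δt = γΔτ: γ = 18.6/9.38 = 1.98294.
K/(mc²) = γ − 1 = 1.98294 − 1 = 0.9829.

0.9829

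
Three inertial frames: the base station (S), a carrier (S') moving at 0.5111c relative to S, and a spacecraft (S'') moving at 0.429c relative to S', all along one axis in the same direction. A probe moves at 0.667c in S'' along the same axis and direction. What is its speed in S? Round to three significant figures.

0.950c

Apply u = (u'+v)/(1+u'v) twice. Probe in the carrier frame: (0.667+0.429)/(1+0.667·0.429) = 1.096/1.286143 = 0.85216c.
That velocity, transformed to the rest frame of the base station: (0.85216+0.5111)/(1+0.85216·0.5111) = 1.36326/1.435538976 = 0.94965c.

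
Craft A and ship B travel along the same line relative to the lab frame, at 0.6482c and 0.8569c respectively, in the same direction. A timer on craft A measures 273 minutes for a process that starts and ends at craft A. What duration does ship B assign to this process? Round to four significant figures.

Speed of craft A in ship B's frame: u = (v_A − v_B)/(1 − v_A v_B/c²) = (0.6482 − 0.8569)/(1 − 0.6482×0.8569) = −0.2087/0.44455742 = −0.46946; |u| = 0.46946c.
γ for this relative speed: γ = 1/√(1 − 0.220393) = 1.1326.
The clock on craft A records proper time, so ship B measures Δt = γΔτ = 1.1326 × 273 = 309.2 minutes.

309.2 minutes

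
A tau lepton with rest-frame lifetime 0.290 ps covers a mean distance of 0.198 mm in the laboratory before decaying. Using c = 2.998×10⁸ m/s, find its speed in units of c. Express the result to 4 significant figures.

0.9156c

Lab distance = (lab lifetime)·v = γτ·βc, so βγ = d/(cτ) = 1.980×10^-4/(2.998×10⁸ × 2.900×10^-13) = 2.2774.
With βγ = 2.2774: γ² = 1 + (βγ)² = 6.18655, and β = (βγ)/γ = 2.2774/2.48728 = 0.9156.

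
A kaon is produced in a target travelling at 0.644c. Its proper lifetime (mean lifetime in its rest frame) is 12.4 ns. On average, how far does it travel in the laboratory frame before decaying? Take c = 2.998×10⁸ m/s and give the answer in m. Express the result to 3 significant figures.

γ = 1/√(1 − β²) = 1/√(1 − 0.414736) = 1/√0.585264 = 1/0.765025 = 1.3071.
Lab-frame lifetime: Δt = γτ = 1.3071 × 12.4 ns = 16.208 ns.
Distance: d = vΔt = 0.644 × 2.998×10⁸ m/s × 1.6208×10^-8 s = 3.13 m.

3.13 m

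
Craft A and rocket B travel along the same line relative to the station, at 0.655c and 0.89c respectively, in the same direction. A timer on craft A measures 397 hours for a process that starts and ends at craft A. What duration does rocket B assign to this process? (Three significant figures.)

The velocity of craft A relative to rocket B is (0.655 − 0.89)c / (1 − 0.655×0.89) = −0.56348c; relative speed 0.56348c.
At |u| = 0.56348c, γ = (1 − 0.31751)^(−1/2) = 1.2105.
Craft A's interval is proper; time dilation gives Δt_B = γΔτ = 1.2105 × 397 hours = 481 hours.

481 hours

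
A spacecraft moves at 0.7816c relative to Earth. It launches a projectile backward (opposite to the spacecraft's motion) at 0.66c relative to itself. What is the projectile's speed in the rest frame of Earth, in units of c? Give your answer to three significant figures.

0.251c

Relativistic velocity addition: u = (u' + v)/(1 + u'v/c²), with u' = −0.66c and v = 0.7816c.
Numerator: −0.66 + 0.7816 = 0.1216. Denominator: 1 + (−0.66)(0.7816) = 0.484144.
u = 0.1216/0.484144 = 0.25116, so the speed is 0.251c.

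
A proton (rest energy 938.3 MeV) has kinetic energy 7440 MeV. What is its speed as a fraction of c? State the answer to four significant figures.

0.9937c

γ = 1 + K/(mc²) = 1 + 7440/938.3 = 8.9292.
β = √(1 − 1/γ²) = √(1 − 0.0125422) = √0.9874578 = 0.9937.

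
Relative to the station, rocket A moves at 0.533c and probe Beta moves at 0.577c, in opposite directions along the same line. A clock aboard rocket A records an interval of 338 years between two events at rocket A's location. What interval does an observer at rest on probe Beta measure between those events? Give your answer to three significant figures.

640 years

The velocity of rocket A relative to probe Beta is (0.533 + 0.577)c / (1 + 0.533×0.577) = 0.84892c; relative speed 0.84892c.
At |u| = 0.84892c, γ = (1 − 0.720665)^(−1/2) = 1.8921.
Rocket A's interval is proper; time dilation gives Δt_B = γΔτ = 1.8921 × 338 years = 640 years.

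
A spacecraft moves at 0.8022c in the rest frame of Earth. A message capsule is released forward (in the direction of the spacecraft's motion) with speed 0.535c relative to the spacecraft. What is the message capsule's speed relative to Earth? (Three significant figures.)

Relativistic velocity addition: u = (u' + v)/(1 + u'v/c²), with u' = 0.535c and v = 0.8022c.
Numerator: 0.535 + 0.8022 = 1.3372. Denominator: 1 + (0.535)(0.8022) = 1.429177.
u = 1.3372/1.429177 = 0.93564, so the speed is 0.936c.

0.936c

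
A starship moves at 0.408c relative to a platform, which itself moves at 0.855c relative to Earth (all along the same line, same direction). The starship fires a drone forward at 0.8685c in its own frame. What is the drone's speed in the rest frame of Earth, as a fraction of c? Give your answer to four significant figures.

0.9954c

Apply u = (u'+v)/(1+u'v) twice. Drone in the platform frame: (0.8685+0.408)/(1+0.8685·0.408) = 1.2765/1.354348 = 0.94252c.
That velocity, transformed to the rest frame of Earth: (0.94252+0.855)/(1+0.94252·0.855) = 1.79752/1.8058546 = 0.99538c.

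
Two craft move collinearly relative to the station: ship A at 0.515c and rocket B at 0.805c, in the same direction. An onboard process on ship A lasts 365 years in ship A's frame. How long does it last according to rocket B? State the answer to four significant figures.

Speed of ship A in rocket B's frame: u = (v_A − v_B)/(1 − v_A v_B/c²) = (0.515 − 0.805)/(1 − 0.515×0.805) = −0.29/0.585425 = −0.49537; |u| = 0.49537c.
γ for this relative speed: γ = 1/√(1 − 0.245391) = 1.1512.
Ship A's interval is proper; time dilation gives Δt_B = γΔτ = 1.1512 × 365 years = 420.2 years.

420.2 years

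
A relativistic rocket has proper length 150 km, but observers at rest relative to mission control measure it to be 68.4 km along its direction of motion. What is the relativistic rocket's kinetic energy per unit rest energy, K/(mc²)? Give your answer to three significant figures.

From L = L₀/γ: γ = 150/68.4 = 2.19298.
K/(mc²) = γ − 1 = 2.19298 − 1 = 1.19.

1.19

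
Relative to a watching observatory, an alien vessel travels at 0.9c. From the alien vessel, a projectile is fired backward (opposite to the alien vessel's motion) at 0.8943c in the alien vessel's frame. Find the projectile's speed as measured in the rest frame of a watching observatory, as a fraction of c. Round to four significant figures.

0.02921c

Relativistic velocity addition: u = (u' + v)/(1 + u'v/c²), with u' = −0.8943c and v = 0.9c.
Numerator: −0.8943 + 0.9 = 0.0057. Denominator: 1 + (−0.8943)(0.9) = 0.19513.
u = 0.0057/0.19513 = 0.029211, so the speed is 0.02921c.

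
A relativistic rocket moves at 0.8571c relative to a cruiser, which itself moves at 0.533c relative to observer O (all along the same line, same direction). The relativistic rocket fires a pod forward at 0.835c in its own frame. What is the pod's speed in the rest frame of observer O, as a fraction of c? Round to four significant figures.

0.9958c

First combine the pod and relativistic rocket (S''→S'): u₁ = (0.835 + 0.8571)/(1 + 0.835×0.8571) = 1.6921/1.7156785 = 0.98626.
Then combine with the cruiser (S'→S): u = (0.98626 + 0.533)/(1 + 0.98626×0.533) = 1.51926/1.52567658 = 0.99579.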